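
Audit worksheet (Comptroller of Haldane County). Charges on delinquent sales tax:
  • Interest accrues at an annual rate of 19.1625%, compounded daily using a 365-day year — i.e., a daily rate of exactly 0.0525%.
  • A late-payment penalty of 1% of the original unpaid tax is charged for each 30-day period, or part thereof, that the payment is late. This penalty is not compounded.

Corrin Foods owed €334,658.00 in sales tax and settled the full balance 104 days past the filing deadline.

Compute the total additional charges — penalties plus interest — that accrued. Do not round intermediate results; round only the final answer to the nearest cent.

Penalty periods: ⌈104/30⌉ = 4; penalty = 4 × 1% × €334,658.00 = €13,386.32
Interest: €334,658.00 × ((1 + 0.000525)^104 − 1) = €334,658.00 × 0.05610295… = €18,775.3016…
Penalties + interest = €13,386.3200 + €18,775.3016… = €32,161.62

€32,161.62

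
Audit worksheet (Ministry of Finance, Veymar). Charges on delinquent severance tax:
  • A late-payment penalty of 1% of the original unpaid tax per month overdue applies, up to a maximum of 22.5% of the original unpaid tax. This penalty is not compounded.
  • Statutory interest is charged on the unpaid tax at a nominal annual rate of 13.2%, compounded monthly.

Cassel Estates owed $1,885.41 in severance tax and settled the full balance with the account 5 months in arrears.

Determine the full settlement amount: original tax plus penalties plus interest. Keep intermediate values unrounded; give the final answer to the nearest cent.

Penalty: 5 × 1% × $1,885.41 = $94.27… (below the 22.5% cap of $424.22…)
Interest (13.2%/yr ÷ 12 = 1.1%/month): $1,885.41 × ((1 + 0.011)^5 − 1) = $106.0041…
Total = $1,885.41 + $94.2705 + $106.0041… = $2,085.68

$2,085.68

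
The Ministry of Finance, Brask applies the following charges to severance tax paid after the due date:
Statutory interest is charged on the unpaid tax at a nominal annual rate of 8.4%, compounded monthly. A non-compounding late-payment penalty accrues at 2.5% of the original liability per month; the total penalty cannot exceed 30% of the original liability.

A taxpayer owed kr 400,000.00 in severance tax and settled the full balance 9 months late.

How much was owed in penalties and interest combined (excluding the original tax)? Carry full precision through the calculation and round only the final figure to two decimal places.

kr 115,917.25

Penalty: 9 × 2.5% × kr 400,000.00 = kr 90,000.00 (below the 30% cap of kr 120,000.00)
Interest (8.4%/yr ÷ 12 = 0.7%/month): kr 400,000.00 × ((1 + 0.007)^9 − 1) = kr 25,917.2467…
Penalties + interest = kr 90,000.0000 + kr 25,917.2467… = kr 115,917.25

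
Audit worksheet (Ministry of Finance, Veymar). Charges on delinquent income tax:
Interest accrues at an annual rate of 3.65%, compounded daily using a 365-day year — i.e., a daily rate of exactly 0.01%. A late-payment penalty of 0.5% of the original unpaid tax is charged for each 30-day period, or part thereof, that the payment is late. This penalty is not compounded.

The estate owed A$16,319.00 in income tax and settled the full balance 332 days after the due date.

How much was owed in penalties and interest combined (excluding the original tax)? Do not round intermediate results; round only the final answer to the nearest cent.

Penalty periods: ⌈332/30⌉ = 12; penalty = 12 × 0.5% × A$16,319.00 = A$979.14
Interest: A$16,319.00 × ((1 + 0.0001)^332 − 1) = A$16,319.00 × 0.03375555… = A$550.8569…
Penalties + interest = A$979.1400 + A$550.8569… = A$1,530.00

A$1,530.00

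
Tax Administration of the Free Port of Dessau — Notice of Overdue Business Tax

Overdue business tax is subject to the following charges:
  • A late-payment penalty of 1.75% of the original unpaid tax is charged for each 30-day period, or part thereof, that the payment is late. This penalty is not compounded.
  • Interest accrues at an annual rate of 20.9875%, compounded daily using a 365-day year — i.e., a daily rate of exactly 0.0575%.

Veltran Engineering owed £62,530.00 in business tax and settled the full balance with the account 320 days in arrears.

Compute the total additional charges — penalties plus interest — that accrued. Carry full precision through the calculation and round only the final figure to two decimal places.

Penalty periods: ⌈320/30⌉ = 11; penalty = 11 × 1.75% × £62,530.00 = £12,037.03…
Interest: £62,530.00 × ((1 + 0.000575)^320 − 1) = £62,530.00 × 0.20195226… = £12,628.0750…
Penalties + interest = £12,037.0250 + £12,628.0750… = £24,665.10

£24,665.10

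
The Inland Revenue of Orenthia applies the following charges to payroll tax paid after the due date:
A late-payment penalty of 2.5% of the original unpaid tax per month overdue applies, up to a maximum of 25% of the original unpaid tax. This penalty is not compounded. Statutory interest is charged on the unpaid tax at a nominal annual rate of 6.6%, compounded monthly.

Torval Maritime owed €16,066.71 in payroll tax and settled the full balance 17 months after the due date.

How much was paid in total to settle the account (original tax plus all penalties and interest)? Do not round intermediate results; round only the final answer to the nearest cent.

€21,653.58

Penalty (uncapped): 17 × 2.5% × €16,066.71 = €6,828.35…; cap = 25% × €16,066.71 = €4,016.68… → penalty = €4,016.68…
Interest (6.6%/yr ÷ 12 = 0.55%/month): €16,066.71 × ((1 + 0.0055)^17 − 1) = €1,570.1890…
Total = €16,066.71 + €4,016.6775 + €1,570.1890… = €21,653.58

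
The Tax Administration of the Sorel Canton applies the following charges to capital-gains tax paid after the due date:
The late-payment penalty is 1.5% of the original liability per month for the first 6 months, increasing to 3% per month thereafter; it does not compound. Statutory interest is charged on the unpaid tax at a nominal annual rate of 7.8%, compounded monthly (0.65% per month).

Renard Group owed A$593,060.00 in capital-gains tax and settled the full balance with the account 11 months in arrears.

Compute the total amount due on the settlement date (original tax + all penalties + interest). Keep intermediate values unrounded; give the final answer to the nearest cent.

A$779,203.54

Penalty, months 1–6: 6 × 1.5% × A$593,060.00 = A$53,375.40
Penalty, months 7–11: 5 × 3% × A$593,060.00 = A$88,959.00
Interest: A$593,060.00 × ((1 + 0.0065)^11 − 1) = A$593,060.00 × 0.0738697… = A$43,809.1391…
Total = A$593,060.00 + A$142,334.4000 + A$43,809.1391… = A$779,203.54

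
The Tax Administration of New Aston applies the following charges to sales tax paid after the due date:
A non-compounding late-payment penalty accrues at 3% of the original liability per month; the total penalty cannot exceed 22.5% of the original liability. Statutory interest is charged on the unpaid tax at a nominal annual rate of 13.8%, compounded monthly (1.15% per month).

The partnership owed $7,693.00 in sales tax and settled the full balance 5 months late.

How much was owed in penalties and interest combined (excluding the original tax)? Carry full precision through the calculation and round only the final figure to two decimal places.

Penalty: 5 × 3% × $7,693.00 = $1,153.95 (below the 22.5% cap of $1,730.93…)
Interest: $7,693.00 × ((1 + 0.0115)^5 − 1) = $7,693.00 × 0.0588378… = $452.6392…
Penalties + interest = $1,153.9500 + $452.6392… = $1,606.59

$1,606.59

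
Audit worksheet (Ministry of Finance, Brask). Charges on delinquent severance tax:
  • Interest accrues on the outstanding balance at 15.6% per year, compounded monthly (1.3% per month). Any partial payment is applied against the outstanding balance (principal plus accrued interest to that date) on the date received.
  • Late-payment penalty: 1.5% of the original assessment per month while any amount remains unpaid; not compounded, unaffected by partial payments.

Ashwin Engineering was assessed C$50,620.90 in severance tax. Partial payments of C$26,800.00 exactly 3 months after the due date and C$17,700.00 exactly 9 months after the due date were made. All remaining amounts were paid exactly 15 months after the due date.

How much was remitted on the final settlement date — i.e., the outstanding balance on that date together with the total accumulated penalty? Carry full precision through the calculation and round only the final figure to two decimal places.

C$22,413.26

Balance at month 3: C$50,620.9000 × (1 + 0.013)^3 = C$52,620.8911…
After C$26,800.00 payment: C$52,620.8911… − C$26,800.00 = C$25,820.8911…
Balance at month 9: C$25,820.8911… × (1 + 0.013)^6 = C$27,901.5223…
After C$17,700.00 payment: C$27,901.5223… − C$17,700.00 = C$10,201.5223…
Balance at month 15: C$10,201.5223… × (1 + 0.013)^6 = C$11,023.5545…
Penalty: 15 × 1.5% × C$50,620.90 = C$11,389.70…
Final settlement = outstanding balance + penalty = C$11,023.5545… + C$11,389.70… = C$22,413.26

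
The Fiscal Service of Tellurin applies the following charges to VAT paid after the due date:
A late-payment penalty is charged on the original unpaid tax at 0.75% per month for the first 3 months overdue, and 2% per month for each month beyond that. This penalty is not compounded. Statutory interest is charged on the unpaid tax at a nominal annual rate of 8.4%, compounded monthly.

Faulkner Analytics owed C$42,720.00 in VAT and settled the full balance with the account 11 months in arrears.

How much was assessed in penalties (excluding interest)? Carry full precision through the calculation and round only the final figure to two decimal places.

C$7,796.40

Penalty, months 1–3: 3 × 0.75% × C$42,720.00 = C$961.20
Penalty, months 4–11: 8 × 2% × C$42,720.00 = C$6,835.20
Total penalty = C$961.20 + C$6,835.20 = C$7,796.40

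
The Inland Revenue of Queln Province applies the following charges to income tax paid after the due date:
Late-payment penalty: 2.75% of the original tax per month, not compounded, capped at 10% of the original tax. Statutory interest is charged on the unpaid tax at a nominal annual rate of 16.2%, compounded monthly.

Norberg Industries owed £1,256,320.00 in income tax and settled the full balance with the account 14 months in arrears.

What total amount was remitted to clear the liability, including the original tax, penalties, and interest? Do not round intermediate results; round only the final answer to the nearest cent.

Penalty (uncapped): 14 × 2.75% × £1,256,320.00 = £483,683.20; cap = 10% × £1,256,320.00 = £125,632.00 → penalty = £125,632.00
Interest (16.2%/yr ÷ 12 = 1.35%/month): £1,256,320.00 × ((1 + 0.0135)^14 − 1) = £259,448.2853…
Total = £1,256,320.00 + £125,632.0000 + £259,448.2853… = £1,641,400.29

£1,641,400.29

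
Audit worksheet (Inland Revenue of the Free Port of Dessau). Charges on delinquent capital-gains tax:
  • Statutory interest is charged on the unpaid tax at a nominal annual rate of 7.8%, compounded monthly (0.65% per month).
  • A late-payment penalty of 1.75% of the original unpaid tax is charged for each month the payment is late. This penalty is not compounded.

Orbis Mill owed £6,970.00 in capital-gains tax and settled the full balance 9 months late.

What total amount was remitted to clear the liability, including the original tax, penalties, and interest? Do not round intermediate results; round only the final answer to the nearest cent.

Late-payment penalty: 9 × 1.75% × £6,970.00 = £1,097.78…
Interest: £6,970.00 × ((1 + 0.0065)^9 − 1) = £6,970.00 × 0.0600443… = £418.5087…
Total = £6,970.00 + £1,097.7750 + £418.5087… = £8,486.28

£8,486.28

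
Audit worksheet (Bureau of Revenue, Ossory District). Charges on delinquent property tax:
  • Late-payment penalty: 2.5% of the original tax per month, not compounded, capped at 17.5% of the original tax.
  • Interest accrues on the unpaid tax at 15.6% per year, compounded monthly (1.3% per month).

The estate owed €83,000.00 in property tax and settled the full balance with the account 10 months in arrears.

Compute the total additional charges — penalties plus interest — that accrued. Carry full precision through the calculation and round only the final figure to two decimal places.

Penalty (uncapped): 10 × 2.5% × €83,000.00 = €20,750.00; cap = 17.5% × €83,000.00 = €14,525.00 → penalty = €14,525.00
Interest: €83,000.00 × ((1 + 0.013)^10 − 1) = €83,000.00 × 0.1378747… = €11,443.6028…
Penalties + interest = €14,525.0000 + €11,443.6028… = €25,968.60

€25,968.60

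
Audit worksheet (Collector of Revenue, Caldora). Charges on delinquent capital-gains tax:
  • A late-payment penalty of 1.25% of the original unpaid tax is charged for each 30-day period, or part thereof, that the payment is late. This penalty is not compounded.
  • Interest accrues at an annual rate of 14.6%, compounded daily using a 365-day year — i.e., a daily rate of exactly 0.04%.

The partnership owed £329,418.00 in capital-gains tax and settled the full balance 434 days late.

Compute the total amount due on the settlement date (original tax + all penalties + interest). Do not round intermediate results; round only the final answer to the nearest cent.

Penalty periods: ⌈434/30⌉ = 15; penalty = 15 × 1.25% × £329,418.00 = £61,765.88…
Interest: £329,418.00 × ((1 + 0.0004)^434 − 1) = £329,418.00 × 0.18953835… = £62,437.3436…
Total = £329,418.00 + £61,765.8750 + £62,437.3436… = £453,621.22

£453,621.22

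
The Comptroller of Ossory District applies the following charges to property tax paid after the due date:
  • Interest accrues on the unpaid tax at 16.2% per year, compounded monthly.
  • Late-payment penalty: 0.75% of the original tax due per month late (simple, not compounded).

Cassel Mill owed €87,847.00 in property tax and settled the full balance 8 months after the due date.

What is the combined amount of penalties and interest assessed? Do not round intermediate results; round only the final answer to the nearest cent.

€15,218.89

Late-payment penalty: 8 × 0.75% × €87,847.00 = €5,270.82
Interest (16.2%/yr ÷ 12 = 1.35%/month): €87,847.00 × ((1 + 0.0135)^8 − 1) = €9,948.0694…
Penalties + interest = €5,270.8200 + €9,948.0694… = €15,218.89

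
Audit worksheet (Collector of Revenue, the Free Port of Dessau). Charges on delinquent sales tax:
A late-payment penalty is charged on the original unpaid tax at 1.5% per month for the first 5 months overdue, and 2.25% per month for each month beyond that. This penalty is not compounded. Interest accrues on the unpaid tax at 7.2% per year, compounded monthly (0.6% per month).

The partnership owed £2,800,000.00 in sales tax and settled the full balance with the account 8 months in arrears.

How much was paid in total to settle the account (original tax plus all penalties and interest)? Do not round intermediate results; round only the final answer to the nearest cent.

£3,336,256.52

Penalty, months 1–5: 5 × 1.5% × £2,800,000.00 = £210,000.00
Penalty, months 6–8: 3 × 2.25% × £2,800,000.00 = £189,000.00
Interest: £2,800,000.00 × ((1 + 0.006)^8 − 1) = £2,800,000.00 × 0.0490202… = £137,256.5240…
Total = £2,800,000.00 + £399,000.0000 + £137,256.5240… = £3,336,256.52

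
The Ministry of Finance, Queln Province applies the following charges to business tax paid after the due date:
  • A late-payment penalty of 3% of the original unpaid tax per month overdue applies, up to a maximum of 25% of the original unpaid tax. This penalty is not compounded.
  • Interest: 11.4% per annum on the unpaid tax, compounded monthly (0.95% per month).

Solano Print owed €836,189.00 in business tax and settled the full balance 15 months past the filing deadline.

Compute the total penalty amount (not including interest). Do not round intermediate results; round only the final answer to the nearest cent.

€209,047.25

Penalty (uncapped): 15 × 3% × €836,189.00 = €376,285.05; cap = 25% × €836,189.00 = €209,047.25 → penalty = €209,047.25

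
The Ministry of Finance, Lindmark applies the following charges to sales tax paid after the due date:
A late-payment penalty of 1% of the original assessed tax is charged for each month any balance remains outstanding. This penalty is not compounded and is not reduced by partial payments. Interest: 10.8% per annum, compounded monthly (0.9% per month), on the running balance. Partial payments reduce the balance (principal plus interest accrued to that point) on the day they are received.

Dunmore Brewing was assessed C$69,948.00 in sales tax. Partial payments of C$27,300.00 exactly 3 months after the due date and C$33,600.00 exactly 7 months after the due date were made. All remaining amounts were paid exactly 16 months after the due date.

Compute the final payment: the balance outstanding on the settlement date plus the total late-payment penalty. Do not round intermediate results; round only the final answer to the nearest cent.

C$24,827.43

Balance at month 3: C$69,948.0000 × (1 + 0.009)^3 = C$71,853.6444…
After C$27,300.00 payment: C$71,853.6444… − C$27,300.00 = C$44,553.6444…
Balance at month 7: C$44,553.6444… × (1 + 0.009)^4 = C$46,179.3588…
After C$33,600.00 payment: C$46,179.3588… − C$33,600.00 = C$12,579.3588…
Balance at month 16: C$12,579.3588… × (1 + 0.009)^9 = C$13,635.7491…
Penalty: 16 × 1% × C$69,948.00 = C$11,191.68
Final settlement = outstanding balance + penalty = C$13,635.7491… + C$11,191.68 = C$24,827.43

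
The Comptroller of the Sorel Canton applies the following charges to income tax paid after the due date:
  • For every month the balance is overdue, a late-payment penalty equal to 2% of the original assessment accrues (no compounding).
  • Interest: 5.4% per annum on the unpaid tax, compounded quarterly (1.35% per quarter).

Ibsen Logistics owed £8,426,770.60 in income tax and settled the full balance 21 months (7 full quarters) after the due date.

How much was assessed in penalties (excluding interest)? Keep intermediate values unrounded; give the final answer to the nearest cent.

Late-payment penalty: 21 × 2% × £8,426,770.60 = £3,539,243.65…

£3,539,243.65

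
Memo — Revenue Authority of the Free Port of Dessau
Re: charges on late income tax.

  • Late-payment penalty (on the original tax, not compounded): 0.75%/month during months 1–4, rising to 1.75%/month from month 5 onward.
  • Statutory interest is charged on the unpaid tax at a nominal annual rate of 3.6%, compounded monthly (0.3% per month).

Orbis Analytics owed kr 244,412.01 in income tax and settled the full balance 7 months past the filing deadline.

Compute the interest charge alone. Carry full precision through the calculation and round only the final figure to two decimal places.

Interest: kr 244,412.01 × ((1 + 0.003)^7 − 1) = kr 244,412.01 × 0.0211899… = kr 5,179.0777…

kr 5,179.08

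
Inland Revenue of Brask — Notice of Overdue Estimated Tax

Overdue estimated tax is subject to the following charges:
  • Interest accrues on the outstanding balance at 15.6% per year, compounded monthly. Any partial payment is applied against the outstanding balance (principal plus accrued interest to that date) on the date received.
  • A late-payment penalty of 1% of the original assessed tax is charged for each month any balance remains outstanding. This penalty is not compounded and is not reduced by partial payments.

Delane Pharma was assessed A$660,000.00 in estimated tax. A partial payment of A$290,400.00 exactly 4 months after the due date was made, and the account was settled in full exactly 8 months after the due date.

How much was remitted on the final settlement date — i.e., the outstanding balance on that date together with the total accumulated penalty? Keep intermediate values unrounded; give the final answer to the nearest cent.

A$478,847.83

Monthly rate = 15.6% ÷ 12 = 1.3%
Balance at month 4: A$660,000.0000 × (1 + 0.013)^4 = A$694,995.0589…
After A$290,400.00 payment: A$694,995.0589… − A$290,400.00 = A$404,595.0589…
Balance at month 8: A$404,595.0589… × (1 + 0.013)^4 = A$426,047.8285…
Penalty: 8 × 1% × A$660,000.00 = A$52,800.00
Final settlement = outstanding balance + penalty = A$426,047.8285… + A$52,800.00 = A$478,847.83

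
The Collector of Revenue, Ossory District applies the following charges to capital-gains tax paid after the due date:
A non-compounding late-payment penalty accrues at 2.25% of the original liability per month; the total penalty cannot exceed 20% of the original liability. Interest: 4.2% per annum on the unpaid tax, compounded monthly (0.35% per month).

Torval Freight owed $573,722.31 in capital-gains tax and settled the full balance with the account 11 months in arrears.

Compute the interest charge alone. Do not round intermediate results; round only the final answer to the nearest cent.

$22,478.94

Interest: $573,722.31 × ((1 + 0.0035)^11 − 1) = $573,722.31 × 0.0391809… = $22,478.9416…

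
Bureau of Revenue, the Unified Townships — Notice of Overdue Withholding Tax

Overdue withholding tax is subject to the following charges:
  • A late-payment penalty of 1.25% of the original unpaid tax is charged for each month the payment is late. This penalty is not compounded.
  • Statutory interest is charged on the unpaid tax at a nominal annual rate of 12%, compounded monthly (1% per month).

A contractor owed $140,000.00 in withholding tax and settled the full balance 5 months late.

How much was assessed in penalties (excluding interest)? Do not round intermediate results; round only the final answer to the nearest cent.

Late-payment penalty = 1.25% × $140,000.00 × 5 mo = $8,750.00

$8,750.00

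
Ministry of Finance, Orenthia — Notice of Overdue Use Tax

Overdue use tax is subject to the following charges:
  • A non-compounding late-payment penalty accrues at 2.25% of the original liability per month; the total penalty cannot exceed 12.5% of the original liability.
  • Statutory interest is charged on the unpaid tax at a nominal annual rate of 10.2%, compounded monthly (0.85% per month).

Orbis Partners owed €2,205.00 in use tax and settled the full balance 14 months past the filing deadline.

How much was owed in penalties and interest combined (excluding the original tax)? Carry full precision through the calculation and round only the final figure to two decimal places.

Penalty (uncapped): 14 × 2.25% × €2,205.00 = €694.58…; cap = 12.5% × €2,205.00 = €275.63… → penalty = €275.63…
Interest: €2,205.00 × ((1 + 0.0085)^14 − 1) = €2,205.00 × 0.1258036… = €277.3970…
Penalties + interest = €275.6250 + €277.3970… = €553.02

€553.02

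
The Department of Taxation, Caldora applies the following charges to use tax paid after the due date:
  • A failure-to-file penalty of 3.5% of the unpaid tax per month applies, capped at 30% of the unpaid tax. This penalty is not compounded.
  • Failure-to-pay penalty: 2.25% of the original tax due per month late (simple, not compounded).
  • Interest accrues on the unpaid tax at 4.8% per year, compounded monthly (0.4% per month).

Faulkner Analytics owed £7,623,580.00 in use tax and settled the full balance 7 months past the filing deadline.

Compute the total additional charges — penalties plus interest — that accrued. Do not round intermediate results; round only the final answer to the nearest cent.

Failure-to-file: 7 × 3.5% × £7,623,580.00 = £1,867,777.10 (under the 30% cap)
Failure-to-pay penalty: 7 × 2.25% × £7,623,580.00 = £1,200,713.85
Interest: £7,623,580.00 × ((1 + 0.004)^7 − 1) = £7,623,580.00 × 0.0283382… = £216,038.9082…
Penalties + interest = £3,068,490.9500 + £216,038.9082… = £3,284,529.86

£3,284,529.86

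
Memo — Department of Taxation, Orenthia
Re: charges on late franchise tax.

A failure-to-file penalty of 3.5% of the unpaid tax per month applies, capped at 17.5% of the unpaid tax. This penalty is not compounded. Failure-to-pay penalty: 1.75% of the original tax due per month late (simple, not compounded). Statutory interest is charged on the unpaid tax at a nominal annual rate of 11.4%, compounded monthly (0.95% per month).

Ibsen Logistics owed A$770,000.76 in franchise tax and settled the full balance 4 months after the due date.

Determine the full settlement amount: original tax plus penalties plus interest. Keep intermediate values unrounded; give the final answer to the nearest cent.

Failure-to-file: 4 × 3.5% × A$770,000.76 = A$107,800.11… (under the 17.5% cap)
Failure-to-pay penalty: 4 × 1.75% × A$770,000.76 = A$53,900.05…
Interest: A$770,000.76 × ((1 + 0.0095)^4 − 1) = A$770,000.76 × 0.0385449… = A$29,679.6313…
Total = A$770,000.76 + A$161,700.1596 + A$29,679.6313… = A$961,380.55

A$961,380.55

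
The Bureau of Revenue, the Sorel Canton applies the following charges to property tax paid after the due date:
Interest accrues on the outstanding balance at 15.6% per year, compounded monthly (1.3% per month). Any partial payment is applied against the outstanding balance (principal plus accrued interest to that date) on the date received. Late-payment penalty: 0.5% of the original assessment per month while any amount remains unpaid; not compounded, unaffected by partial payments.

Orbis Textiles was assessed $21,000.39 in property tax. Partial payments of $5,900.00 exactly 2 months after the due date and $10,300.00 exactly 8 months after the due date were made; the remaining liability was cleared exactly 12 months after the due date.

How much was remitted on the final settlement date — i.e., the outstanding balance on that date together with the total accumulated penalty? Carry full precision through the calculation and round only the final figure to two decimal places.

Balance at month 2: $21,000.3900 × (1 + 0.013)^2 = $21,549.9492…
After $5,900.00 payment: $21,549.9492… − $5,900.00 = $15,649.9492…
Balance at month 8: $15,649.9492… × (1 + 0.013)^6 = $16,911.0123…
After $10,300.00 payment: $16,911.0123… − $10,300.00 = $6,611.0123…
Balance at month 12: $6,611.0123… × (1 + 0.013)^4 = $6,961.5468…
Penalty: 12 × 0.5% × $21,000.39 = $1,260.02…
Final settlement = outstanding balance + penalty = $6,961.5468… + $1,260.02… = $8,221.57

$8,221.57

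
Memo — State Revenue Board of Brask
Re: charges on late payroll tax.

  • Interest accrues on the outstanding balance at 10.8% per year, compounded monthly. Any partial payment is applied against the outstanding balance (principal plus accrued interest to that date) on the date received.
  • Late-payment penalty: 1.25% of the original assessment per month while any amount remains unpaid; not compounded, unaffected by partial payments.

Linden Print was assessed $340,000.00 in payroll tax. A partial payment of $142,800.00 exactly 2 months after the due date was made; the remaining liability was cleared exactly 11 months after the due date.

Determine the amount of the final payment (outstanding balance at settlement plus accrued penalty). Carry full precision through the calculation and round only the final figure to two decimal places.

$267,174.27

Monthly rate = 10.8% ÷ 12 = 0.9%
Balance at month 2: $340,000.0000 × (1 + 0.009)^2 = $346,147.5400
After $142,800.00 payment: $346,147.5400 − $142,800.00 = $203,347.5400
Balance at month 11: $203,347.5400 × (1 + 0.009)^9 = $220,424.2740…
Penalty: 11 × 1.25% × $340,000.00 = $46,750.00
Final settlement = outstanding balance + penalty = $220,424.2740… + $46,750.00 = $267,174.27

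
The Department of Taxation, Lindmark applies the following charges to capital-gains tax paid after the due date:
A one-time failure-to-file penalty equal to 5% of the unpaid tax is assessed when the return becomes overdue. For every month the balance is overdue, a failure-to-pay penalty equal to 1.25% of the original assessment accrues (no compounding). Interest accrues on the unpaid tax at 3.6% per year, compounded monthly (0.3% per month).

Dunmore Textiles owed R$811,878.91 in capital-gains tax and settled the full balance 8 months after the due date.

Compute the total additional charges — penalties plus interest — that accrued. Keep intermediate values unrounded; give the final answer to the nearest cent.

R$141,472.76

Failure-to-file penalty: 5% × R$811,878.91 = R$40,593.95…
Failure-to-pay penalty = 1.25% × R$811,878.91 × 8 mo = R$81,187.89…
Interest: R$811,878.91 × ((1 + 0.003)^8 − 1) = R$811,878.91 × 0.0242535… = R$19,690.9195…
Penalties + interest = R$121,781.8365 + R$19,690.9195… = R$141,472.76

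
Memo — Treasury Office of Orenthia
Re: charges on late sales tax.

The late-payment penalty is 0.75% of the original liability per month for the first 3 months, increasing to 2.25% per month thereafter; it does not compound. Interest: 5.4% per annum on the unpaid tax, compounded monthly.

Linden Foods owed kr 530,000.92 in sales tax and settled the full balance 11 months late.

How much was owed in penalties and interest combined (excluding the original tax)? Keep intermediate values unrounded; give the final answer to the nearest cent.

Penalty, months 1–3: 3 × 0.75% × kr 530,000.92 = kr 11,925.02…
Penalty, months 4–11: 8 × 2.25% × kr 530,000.92 = kr 95,400.17…
Interest (5.4%/yr ÷ 12 = 0.45%/month): kr 530,000.92 × ((1 + 0.0045)^11 − 1) = kr 26,833.3751…
Penalties + interest = kr 107,325.1863 + kr 26,833.3751… = kr 134,158.56

kr 134,158.56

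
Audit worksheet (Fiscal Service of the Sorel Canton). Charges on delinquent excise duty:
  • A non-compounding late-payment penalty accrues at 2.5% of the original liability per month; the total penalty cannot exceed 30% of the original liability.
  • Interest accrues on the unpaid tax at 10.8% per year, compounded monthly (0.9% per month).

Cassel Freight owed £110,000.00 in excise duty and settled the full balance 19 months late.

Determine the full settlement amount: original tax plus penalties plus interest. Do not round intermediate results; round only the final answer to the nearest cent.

Penalty (uncapped): 19 × 2.5% × £110,000.00 = £52,250.00; cap = 30% × £110,000.00 = £33,000.00 → penalty = £33,000.00
Interest: £110,000.00 × ((1 + 0.009)^19 − 1) = £110,000.00 × 0.1855835… = £20,414.1886…
Total = £110,000.00 + £33,000.0000 + £20,414.1886… = £163,414.19

£163,414.19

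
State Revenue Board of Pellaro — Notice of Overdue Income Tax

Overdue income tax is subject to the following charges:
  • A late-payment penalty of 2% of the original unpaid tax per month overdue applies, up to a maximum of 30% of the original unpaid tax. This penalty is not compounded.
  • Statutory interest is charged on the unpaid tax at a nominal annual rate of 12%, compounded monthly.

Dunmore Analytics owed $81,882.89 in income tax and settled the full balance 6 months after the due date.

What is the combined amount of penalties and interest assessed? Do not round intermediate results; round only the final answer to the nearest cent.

$14,863.39

Penalty: 6 × 2% × $81,882.89 = $9,825.95… (below the 30% cap of $24,564.87…)
Interest (12%/yr ÷ 12 = 1%/month): $81,882.89 × ((1 + 0.01)^6 − 1) = $5,037.4477…
Penalties + interest = $9,825.9468 + $5,037.4477… = $14,863.39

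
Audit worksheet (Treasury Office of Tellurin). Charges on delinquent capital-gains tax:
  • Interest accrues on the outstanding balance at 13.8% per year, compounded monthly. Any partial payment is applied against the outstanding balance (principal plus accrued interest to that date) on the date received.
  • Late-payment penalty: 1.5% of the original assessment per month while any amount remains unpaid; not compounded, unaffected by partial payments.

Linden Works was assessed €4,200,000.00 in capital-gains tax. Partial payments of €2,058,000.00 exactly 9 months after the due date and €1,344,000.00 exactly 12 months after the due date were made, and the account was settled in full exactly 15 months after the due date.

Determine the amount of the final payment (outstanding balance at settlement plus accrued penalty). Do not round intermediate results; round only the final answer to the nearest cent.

€2,335,780.52

Monthly rate = 13.8% ÷ 12 = 1.15%
Balance at month 9: €4,200,000.0000 × (1 + 0.0115)^9 = €4,655,242.1277…
After €2,058,000.00 payment: €4,655,242.1277… − €2,058,000.00 = €2,597,242.1277…
Balance at month 12: €2,597,242.1277… × (1 + 0.0115)^3 = €2,687,881.3870…
After €1,344,000.00 payment: €2,687,881.3870… − €1,344,000.00 = €1,343,881.3870…
Balance at month 15: €1,343,881.3870… × (1 + 0.0115)^3 = €1,390,780.5237…
Penalty: 15 × 1.5% × €4,200,000.00 = €945,000.00
Final settlement = outstanding balance + penalty = €1,390,780.5237… + €945,000.00 = €2,335,780.52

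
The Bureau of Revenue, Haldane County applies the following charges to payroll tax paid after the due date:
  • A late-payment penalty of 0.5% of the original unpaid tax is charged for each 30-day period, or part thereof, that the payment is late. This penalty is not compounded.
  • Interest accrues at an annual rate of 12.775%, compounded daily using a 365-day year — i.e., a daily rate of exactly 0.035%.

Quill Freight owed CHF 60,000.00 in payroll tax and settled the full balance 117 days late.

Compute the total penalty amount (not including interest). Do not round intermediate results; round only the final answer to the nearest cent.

Penalty periods: ⌈117/30⌉ = 4; penalty = 4 × 0.5% × CHF 60,000.00 = CHF 1,200.00

CHF 1,200.00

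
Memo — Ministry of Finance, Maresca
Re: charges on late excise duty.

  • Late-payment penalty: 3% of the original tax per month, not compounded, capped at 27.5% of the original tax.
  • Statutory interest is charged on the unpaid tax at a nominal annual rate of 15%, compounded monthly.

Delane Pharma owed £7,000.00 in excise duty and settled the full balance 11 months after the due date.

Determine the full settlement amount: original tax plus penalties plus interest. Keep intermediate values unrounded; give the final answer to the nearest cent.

£9,949.97

Penalty (uncapped): 11 × 3% × £7,000.00 = £2,310.00; cap = 27.5% × £7,000.00 = £1,925.00 → penalty = £1,925.00
Interest (15%/yr ÷ 12 = 1.25%/month): £7,000.00 × ((1 + 0.0125)^11 − 1) = £1,024.9695…
Total = £7,000.00 + £1,925.0000 + £1,024.9695… = £9,949.97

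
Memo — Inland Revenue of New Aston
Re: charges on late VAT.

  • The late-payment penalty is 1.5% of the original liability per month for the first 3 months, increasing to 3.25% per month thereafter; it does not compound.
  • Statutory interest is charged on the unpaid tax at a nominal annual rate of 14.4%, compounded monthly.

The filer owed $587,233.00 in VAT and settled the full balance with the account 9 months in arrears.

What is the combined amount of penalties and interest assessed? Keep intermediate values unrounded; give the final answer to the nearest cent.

$207,488.09

Penalty, months 1–3: 3 × 1.5% × $587,233.00 = $26,425.49…
Penalty, months 4–9: 6 × 3.25% × $587,233.00 = $114,510.44…
Interest (14.4%/yr ÷ 12 = 1.2%/month): $587,233.00 × ((1 + 0.012)^9 − 1) = $66,552.1708…
Penalties + interest = $140,935.9200 + $66,552.1708… = $207,488.09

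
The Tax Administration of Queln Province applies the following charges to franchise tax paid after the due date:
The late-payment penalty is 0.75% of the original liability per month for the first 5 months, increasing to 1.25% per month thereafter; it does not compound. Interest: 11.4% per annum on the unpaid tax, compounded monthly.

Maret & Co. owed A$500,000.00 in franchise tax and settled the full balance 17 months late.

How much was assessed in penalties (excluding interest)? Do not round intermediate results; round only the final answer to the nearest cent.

A$93,750.00

Penalty, months 1–5: 5 × 0.75% × A$500,000.00 = A$18,750.00
Penalty, months 6–17: 12 × 1.25% × A$500,000.00 = A$75,000.00
Total penalty = A$18,750.00 + A$75,000.00 = A$93,750.00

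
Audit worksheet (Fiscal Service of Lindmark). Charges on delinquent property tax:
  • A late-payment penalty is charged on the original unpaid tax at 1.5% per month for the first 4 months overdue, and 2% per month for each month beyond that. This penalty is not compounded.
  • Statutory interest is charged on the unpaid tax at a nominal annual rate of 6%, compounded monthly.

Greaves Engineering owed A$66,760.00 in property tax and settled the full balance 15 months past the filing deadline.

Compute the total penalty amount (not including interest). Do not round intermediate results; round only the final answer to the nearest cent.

Penalty, months 1–4: 4 × 1.5% × A$66,760.00 = A$4,005.60
Penalty, months 5–15: 11 × 2% × A$66,760.00 = A$14,687.20
Total penalty = A$4,005.60 + A$14,687.20 = A$18,692.80

A$18,692.80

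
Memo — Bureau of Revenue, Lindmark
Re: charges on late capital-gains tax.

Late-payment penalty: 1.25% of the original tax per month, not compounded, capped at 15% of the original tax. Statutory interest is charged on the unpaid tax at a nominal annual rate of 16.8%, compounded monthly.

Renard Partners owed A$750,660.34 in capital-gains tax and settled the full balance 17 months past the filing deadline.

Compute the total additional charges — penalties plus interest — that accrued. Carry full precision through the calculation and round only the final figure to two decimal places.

A$312,737.69

Penalty (uncapped): 17 × 1.25% × A$750,660.34 = A$159,515.32…; cap = 15% × A$750,660.34 = A$112,599.05… → penalty = A$112,599.05…
Interest (16.8%/yr ÷ 12 = 1.4%/month): A$750,660.34 × ((1 + 0.014)^17 − 1) = A$200,138.6378…
Penalties + interest = A$112,599.0510 + A$200,138.6378… = A$312,737.69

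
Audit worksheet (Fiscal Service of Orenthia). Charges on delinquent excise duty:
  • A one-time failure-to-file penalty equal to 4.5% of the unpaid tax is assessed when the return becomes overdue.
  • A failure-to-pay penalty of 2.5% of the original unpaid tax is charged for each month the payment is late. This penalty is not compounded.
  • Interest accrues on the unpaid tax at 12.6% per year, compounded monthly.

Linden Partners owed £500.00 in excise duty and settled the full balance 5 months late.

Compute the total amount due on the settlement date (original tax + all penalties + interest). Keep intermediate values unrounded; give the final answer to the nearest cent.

Failure-to-file penalty: 4.5% × £500.00 = £22.50
Failure-to-pay penalty = 2.5% × £500.00 × 5 mo = £62.50
Interest (12.6%/yr ÷ 12 = 1.05%/month): £500.00 × ((1 + 0.0105)^5 − 1) = £26.8071…
Total = £500.00 + £85.0000 + £26.8071… = £611.81

£611.81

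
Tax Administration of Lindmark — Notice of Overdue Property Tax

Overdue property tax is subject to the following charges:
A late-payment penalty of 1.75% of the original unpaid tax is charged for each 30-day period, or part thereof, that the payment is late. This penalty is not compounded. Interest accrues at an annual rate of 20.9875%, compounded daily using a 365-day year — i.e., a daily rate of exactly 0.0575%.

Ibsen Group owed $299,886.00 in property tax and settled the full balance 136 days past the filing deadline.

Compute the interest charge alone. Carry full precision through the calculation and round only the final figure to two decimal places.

Interest: $299,886.00 × ((1 + 0.000575)^136 − 1) = $299,886.00 × 0.08131460… = $24,385.1111…

$24,385.11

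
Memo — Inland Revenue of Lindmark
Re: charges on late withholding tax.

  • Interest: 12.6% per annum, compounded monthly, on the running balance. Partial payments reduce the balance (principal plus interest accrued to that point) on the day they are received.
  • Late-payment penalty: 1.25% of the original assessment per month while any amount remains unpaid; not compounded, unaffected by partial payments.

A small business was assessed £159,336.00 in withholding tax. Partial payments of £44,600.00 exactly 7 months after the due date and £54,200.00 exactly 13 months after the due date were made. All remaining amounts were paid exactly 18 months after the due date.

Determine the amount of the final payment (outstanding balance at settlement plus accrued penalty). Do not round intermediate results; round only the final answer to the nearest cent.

Monthly rate = 12.6% ÷ 12 = 1.05%
Balance at month 7: £159,336.0000 × (1 + 0.0105)^7 = £171,422.6227…
After £44,600.00 payment: £171,422.6227… − £44,600.00 = £126,822.6227…
Balance at month 13: £126,822.6227… × (1 + 0.0105)^6 = £135,025.1403…
After £54,200.00 payment: £135,025.1403… − £54,200.00 = £80,825.1403…
Balance at month 18: £80,825.1403… × (1 + 0.0105)^5 = £85,158.5105…
Penalty: 18 × 1.25% × £159,336.00 = £35,850.60
Final settlement = outstanding balance + penalty = £85,158.5105… + £35,850.60 = £121,009.11

£121,009.11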